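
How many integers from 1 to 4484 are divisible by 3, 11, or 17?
⌊4484/3⌋+⌊4484/11⌋+⌊4484/17⌋ - ⌊4484/33⌋-⌊4484/51⌋-⌊4484/187⌋ + ⌊4484/561⌋ = 1494+407+263 - 135-87-23 + 7 = 1926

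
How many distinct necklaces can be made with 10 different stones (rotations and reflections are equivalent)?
(10-1)!/2 = 362880/2 = 181440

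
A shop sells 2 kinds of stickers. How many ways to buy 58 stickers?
C(58+2-1, 2-1) = C(59, 1) = 59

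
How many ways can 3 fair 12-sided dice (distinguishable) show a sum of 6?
Coefficient of x^6 in (x + x² + ... + x^12)^3. By inclusion-exclusion on dice exceeding 12: Σ_j (-1)^j C(3,j)·C(6-1-12j, 2) = C(3,0)·C(5,2) = 1·10 = 10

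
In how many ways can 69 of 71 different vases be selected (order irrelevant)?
C(71,69) = 71!/(69!×2!) = 2485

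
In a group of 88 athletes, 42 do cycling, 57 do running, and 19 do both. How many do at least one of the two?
|A∪B| = |A| + |B| - |A∩B| = 42 + 57 - 19 = 80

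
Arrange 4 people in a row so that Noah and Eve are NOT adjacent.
Total - adjacent = 4! - (4-1)!×2 = 24 - 12 = 12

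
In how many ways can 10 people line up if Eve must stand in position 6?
Fix one position: (10-1)! = 362880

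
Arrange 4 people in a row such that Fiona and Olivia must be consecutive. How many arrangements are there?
Treat the 2 as one block: (4-2+1)! × 2! = 6 × 2 = 12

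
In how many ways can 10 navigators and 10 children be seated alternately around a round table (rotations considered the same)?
Fix one of the navigators: (10-1)! ways for the remaining navigators, × 10! ways for the children = 362880 × 3628800 = 1316818944000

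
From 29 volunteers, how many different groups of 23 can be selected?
C(29,23) = 29!/(23!×6!) = 475020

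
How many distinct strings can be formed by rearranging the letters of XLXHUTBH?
8! / (1! × 2! × 2! × 1! × 1! × 1!) = 10080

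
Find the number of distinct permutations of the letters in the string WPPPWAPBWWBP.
12! / (1! × 2! × 4! × 5!) = 83160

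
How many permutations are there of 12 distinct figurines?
12! = 479001600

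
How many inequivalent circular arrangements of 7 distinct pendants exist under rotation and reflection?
(7-1)!/2 = 720/2 = 360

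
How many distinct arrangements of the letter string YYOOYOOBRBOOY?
13! / (6! × 2! × 4! × 1!) = 180180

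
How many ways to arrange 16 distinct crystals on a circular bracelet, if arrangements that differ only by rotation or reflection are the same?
(16-1)!/2 = 1307674368000/2 = 653837184000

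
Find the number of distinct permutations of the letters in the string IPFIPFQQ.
8! / (2! × 2! × 2! × 2!) = 2520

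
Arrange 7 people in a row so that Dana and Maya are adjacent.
Treat as block: (7-1)! × 2! = 720 × 2 = 1440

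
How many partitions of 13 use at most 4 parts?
By conjugation, equals partitions of 13 into parts ≤ 4. Let r_j(i) = number of partitions of i into parts ≤ j, for i = 0..13. r_1(i) = 1 for all i; r_j(i) = r_{j-1}(i) + r_j(i-j). Rows j = 2..4: ≤2: 1 1 2 2 3 3 4 4 5 5 6 6 7 7; ≤3: 1 1 2 3 4 5 7 8 10 12 14 16 19 21; ≤4: 1 1 2 3 5 6 9 11 15 18 23 27 34 39. r_4(13) = 39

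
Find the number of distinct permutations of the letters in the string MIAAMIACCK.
10! / (2! × 2! × 3! × 1! × 2!) = 75600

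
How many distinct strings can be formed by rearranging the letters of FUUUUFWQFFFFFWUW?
16! / (7! × 5! × 3! × 1!) = 5765760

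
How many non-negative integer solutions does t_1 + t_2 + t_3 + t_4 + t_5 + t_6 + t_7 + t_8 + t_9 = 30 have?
C(30+9-1, 9-1) = C(38, 8) = 48903492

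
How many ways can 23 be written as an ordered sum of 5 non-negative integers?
C(23+5-1, 5-1) = C(27, 4) = 17550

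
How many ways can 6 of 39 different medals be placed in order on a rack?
P(39,6) = 39!/(39-6)! = 2349088560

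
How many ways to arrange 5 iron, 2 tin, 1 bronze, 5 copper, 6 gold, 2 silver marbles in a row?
21! / (5! × 2! × 1! × 5! × 6! × 2!) = 1231938227520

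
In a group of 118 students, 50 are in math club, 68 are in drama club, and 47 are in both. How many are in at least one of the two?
|A∪B| = |A| + |B| - |A∩B| = 50 + 68 - 47 = 71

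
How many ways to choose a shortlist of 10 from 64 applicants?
C(64,10) = 64!/(10!×54!) = 151473214816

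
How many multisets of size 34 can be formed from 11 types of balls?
C(34+11-1, 11-1) = C(44, 10) = 2481256778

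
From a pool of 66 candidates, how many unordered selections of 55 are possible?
C(66,55) = 66!/(55!×11!) = 1074082795968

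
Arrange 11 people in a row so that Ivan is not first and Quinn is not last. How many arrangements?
By inclusion-exclusion: 11! - 2×(11-1)! + (11-2)! = 39916800 - 7257600 + 362880 = 33022080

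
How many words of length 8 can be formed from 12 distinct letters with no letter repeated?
P(12,8) = 12!/(12-8)! = 19958400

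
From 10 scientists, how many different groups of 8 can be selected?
C(10,8) = 10!/(8!×2!) = 45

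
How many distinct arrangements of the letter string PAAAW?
5! / (1! × 3! × 1!) = 20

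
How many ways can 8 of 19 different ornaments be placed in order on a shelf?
P(19,8) = 19!/(19-8)! = 3047466240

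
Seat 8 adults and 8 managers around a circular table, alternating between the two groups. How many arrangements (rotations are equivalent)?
Fix one of the adults: (8-1)! ways for the remaining adults, × 8! ways for the managers = 5040 × 40320 = 203212800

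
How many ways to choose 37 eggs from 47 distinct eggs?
C(47,37) = 47!/(37!×10!) = 5178066751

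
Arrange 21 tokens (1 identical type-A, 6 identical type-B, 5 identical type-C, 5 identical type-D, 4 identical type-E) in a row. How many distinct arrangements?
21! / (1! × 6! × 5! × 5! × 4!) = 205323037920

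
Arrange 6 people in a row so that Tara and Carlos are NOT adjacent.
Total - adjacent = 6! - (6-1)!×2 = 720 - 240 = 480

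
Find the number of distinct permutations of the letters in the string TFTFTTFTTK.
10! / (6! × 1! × 3!) = 840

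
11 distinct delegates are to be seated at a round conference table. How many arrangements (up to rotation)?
Circular: fix one position, arrange the rest. (11-1)! = 3628800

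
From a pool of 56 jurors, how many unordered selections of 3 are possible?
C(56,3) = 56!/(3!×53!) = 27720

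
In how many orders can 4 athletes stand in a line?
4! = 24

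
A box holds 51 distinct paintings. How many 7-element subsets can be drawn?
C(51,7) = 51!/(7!×44!) = 115775100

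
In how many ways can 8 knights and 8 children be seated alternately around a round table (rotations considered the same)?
Fix one of the knights: (8-1)! ways for the remaining knights, × 8! ways for the children = 5040 × 40320 = 203212800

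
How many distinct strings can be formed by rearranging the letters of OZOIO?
5! / (1! × 1! × 3!) = 20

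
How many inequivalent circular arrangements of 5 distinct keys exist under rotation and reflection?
(5-1)!/2 = 24/2 = 12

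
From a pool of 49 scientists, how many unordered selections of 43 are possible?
C(49,43) = 49!/(43!×6!) = 13983816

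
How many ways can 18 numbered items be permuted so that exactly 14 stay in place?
Choose the 14 fixed points C(18,14) = 3060, derange the rest: !4 = Σ_{j=0}^{4} (-1)^j·4!/j! = 24 - 24 + 12 - 4 + 1 = 9. Product = 3060 × 9 = 27540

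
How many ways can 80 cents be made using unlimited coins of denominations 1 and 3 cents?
Coefficient of x^80 in 1/(1-x^1) · 1/(1-x^3). Use j coins of 3 for j = 0..⌊80/3⌋ = 26, the rest in 1s: 26 + 1 = 27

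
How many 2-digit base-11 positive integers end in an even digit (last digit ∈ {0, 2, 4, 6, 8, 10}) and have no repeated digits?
Last∈{0,2,4,6,8,10}. Last=0: 10. Last nonzero: 5×9×P(9,0) = 45. Total = 55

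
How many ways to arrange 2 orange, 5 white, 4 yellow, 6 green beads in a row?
17! / (2! × 5! × 4! × 6!) = 85765680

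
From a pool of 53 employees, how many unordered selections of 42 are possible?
C(53,42) = 53!/(42!×11!) = 76223753060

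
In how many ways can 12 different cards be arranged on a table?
12! = 479001600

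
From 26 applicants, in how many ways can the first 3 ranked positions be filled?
P(26,3) = 26!/(26-3)! = 15600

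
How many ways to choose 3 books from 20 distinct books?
C(20,3) = 20!/(3!×17!) = 1140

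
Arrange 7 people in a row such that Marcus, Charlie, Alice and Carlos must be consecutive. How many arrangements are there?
Treat the 4 as one block: (7-4+1)! × 4! = 24 × 24 = 576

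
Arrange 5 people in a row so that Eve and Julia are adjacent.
Treat as block: (5-1)! × 2! = 24 × 2 = 48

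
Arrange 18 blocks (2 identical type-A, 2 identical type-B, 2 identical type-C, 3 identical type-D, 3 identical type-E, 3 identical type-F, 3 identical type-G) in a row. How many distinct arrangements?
18! / (2! × 2! × 2! × 3! × 3! × 3! × 3!) = 617512896000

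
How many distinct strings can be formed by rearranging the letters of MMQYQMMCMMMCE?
13! / (1! × 2! × 7! × 2! × 1!) = 308880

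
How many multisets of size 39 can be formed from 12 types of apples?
C(39+12-1, 12-1) = C(50, 11) = 37353738800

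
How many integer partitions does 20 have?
Pentagonal recurrence p(n) = p(n-1) + p(n-2) - p(n-5) - p(n-7) + p(n-12) + p(n-15) - ... gives p(0..19) = 1, 1, 2, 3, 5, 7, 11, 15, 22, 30, 42, 56, 77, 101, 135, 176, 231, 297, 385, 490. p(20) = p(19) + p(18) - p(15) - p(13) + p(8) + p(5) = 490 + 385 - 176 - 101 + 22 + 7 = 627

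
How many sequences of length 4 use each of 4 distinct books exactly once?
4! = 24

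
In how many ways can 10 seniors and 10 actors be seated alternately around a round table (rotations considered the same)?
Fix one of the seniors: (10-1)! ways for the remaining seniors, × 10! ways for the actors = 362880 × 3628800 = 1316818944000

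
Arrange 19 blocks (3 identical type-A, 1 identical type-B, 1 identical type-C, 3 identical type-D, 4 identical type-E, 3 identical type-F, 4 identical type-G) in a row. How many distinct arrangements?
19! / (3! × 1! × 1! × 3! × 4! × 3! × 4!) = 977728752000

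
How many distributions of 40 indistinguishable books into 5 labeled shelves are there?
C(40+5-1, 5-1) = C(44, 4) = 135751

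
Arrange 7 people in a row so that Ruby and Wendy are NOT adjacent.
Total - adjacent = 7! - (7-1)!×2 = 5040 - 1440 = 3600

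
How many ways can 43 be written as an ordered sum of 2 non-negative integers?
C(43+2-1, 2-1) = C(44, 1) = 44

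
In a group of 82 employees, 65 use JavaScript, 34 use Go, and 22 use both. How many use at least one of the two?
|A∪B| = |A| + |B| - |A∩B| = 65 + 34 - 22 = 77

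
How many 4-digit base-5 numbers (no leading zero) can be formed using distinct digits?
First digit: 4 choices (nonzero). Then descending: 4 × 4 × 3 × 2 = 96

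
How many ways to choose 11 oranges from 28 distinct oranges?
C(28,11) = 28!/(11!×17!) = 21474180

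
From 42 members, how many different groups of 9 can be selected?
C(42,9) = 42!/(9!×33!) = 445891810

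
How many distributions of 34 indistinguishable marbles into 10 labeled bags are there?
C(34+10-1, 10-1) = C(43, 9) = 563921995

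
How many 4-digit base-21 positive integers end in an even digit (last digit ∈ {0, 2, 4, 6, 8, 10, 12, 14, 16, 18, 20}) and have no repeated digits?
Last∈{0,2,4,6,8,10,12,14,16,18,20}. Last=0: 6840. Last nonzero: 10×19×P(19,2) = 64980. Total = 71820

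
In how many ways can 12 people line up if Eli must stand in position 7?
Fix one position: (12-1)! = 39916800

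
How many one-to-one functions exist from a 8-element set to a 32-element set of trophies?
P(32,8) = 32!/(32-8)! = 424097856000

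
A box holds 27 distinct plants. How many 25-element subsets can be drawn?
C(27,25) = 27!/(25!×2!) = 351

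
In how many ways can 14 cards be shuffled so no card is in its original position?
!14 = Σ_{j=0}^{14} (-1)^j·14!/j! = 87178291200 - 87178291200 + 43589145600 - 14529715200 + 3632428800 - 726485760 + 121080960 - 17297280 + 2162160 - 240240 + 24024 - 2184 + 182 - 14 + 1 = 32071101049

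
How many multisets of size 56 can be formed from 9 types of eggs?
C(56+9-1, 9-1) = C(64, 8) = 4426165368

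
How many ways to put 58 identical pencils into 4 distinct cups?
C(58+4-1, 4-1) = C(61, 3) = 35990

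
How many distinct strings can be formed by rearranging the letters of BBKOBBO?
7! / (2! × 1! × 4!) = 105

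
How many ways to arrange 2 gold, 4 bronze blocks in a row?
6! / (2! × 4!) = 15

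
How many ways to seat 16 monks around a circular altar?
Circular: fix one position, arrange the rest. (16-1)! = 1307674368000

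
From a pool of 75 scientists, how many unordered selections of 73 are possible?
C(75,73) = 75!/(73!×2!) = 2775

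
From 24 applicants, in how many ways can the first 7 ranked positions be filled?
P(24,7) = 24!/(24-7)! = 1744364160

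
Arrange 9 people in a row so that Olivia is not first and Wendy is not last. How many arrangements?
By inclusion-exclusion: 9! - 2×(9-1)! + (9-2)! = 362880 - 80640 + 5040 = 287280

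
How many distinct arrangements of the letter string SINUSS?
6! / (3! × 1! × 1! × 1!) = 120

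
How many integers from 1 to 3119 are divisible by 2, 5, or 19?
⌊3119/2⌋+⌊3119/5⌋+⌊3119/19⌋ - ⌊3119/10⌋-⌊3119/38⌋-⌊3119/95⌋ + ⌊3119/190⌋ = 1559+623+164 - 311-82-32 + 16 = 1937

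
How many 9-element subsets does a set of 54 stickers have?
C(54,9) = 54!/(9!×45!) = 5317936260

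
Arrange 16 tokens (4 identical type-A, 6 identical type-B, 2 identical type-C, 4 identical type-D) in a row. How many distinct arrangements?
16! / (4! × 6! × 2! × 4!) = 25225200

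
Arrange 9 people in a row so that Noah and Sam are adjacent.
Treat as block: (9-1)! × 2! = 40320 × 2 = 80640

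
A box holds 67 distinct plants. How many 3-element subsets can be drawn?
C(67,3) = 67!/(3!×64!) = 47905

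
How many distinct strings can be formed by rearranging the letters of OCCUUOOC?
8! / (3! × 3! × 2!) = 560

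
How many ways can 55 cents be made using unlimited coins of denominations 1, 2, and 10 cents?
Coefficient of x^55 in 1/(1-x^1) · 1/(1-x^2) · 1/(1-x^10). Case on j = number of 10-cent coins (j = 0..5); remainder r = 55 - 10j is made from {1,2} in ⌊r/2⌋+1 ways. r = 55, 45, 35, 25, 15, 5 → 28 + 23 + 18 + 13 + 8 + 3 = 93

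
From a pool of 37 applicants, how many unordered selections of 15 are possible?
C(37,15) = 37!/(15!×22!) = 9364199760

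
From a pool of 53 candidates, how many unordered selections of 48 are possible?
C(53,48) = 53!/(48!×5!) = 2869685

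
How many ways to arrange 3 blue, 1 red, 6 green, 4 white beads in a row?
14! / (3! × 1! × 6! × 4!) = 840840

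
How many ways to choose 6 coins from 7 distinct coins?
C(7,6) = 7!/(6!×1!) = 7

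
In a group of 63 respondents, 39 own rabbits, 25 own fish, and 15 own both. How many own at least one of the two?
|A∪B| = |A| + |B| - |A∩B| = 39 + 25 - 15 = 49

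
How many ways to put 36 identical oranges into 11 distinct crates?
C(36+11-1, 11-1) = C(46, 10) = 4076350421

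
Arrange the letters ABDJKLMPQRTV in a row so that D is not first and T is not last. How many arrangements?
By inclusion-exclusion: 12! - 2×(12-1)! + (12-2)! = 479001600 - 79833600 + 3628800 = 402796800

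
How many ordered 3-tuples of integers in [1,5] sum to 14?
Coefficient of x^14 in (x + x² + ... + x^5)^3. By inclusion-exclusion on dice exceeding 5: Σ_j (-1)^j C(3,j)·C(14-1-5j, 2) = C(3,0)·C(13,2) - C(3,1)·C(8,2) + C(3,2)·C(3,2) = 1·78 - 3·28 + 3·3 = 3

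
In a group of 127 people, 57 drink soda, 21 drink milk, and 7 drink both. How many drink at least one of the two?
|A∪B| = |A| + |B| - |A∩B| = 57 + 21 - 7 = 71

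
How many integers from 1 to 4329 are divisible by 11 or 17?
⌊4329/11⌋ + ⌊4329/17⌋ - ⌊4329/187⌋ = 393 + 254 - 23 = 624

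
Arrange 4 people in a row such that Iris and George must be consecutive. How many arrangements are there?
Treat the 2 as one block: (4-2+1)! × 2! = 6 × 2 = 12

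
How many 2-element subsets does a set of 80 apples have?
C(80,2) = 80!/(2!×78!) = 3160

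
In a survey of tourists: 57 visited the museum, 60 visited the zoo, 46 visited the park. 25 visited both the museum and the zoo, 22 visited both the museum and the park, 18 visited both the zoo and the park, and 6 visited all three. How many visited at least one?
|A∪B∪C| = 57+60+46-25-22-18+6 = 104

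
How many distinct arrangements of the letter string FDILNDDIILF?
11! / (3! × 3! × 2! × 1! × 2!) = 277200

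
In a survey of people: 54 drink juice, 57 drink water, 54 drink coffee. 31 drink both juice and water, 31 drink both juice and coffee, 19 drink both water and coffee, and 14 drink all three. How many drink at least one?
|A∪B∪C| = 54+57+54-31-31-19+14 = 98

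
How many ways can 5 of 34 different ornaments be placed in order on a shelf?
P(34,5) = 34!/(34-5)! = 33390720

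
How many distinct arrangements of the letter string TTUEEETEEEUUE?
13! / (7! × 3! × 3!) = 34320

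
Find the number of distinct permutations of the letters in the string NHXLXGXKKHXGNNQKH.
17! / (3! × 1! × 2! × 3! × 3! × 1! × 4!) = 34306272000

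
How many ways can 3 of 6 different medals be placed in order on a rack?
P(6,3) = 6!/(6-3)! = 120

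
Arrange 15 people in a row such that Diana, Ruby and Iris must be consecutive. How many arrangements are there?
Treat the 3 as one block: (15-3+1)! × 3! = 6227020800 × 6 = 37362124800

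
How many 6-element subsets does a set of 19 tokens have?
C(19,6) = 19!/(6!×13!) = 27132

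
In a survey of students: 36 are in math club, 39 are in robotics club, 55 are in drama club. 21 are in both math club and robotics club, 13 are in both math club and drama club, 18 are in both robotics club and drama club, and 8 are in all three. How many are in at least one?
|A∪B∪C| = 36+39+55-21-13-18+8 = 86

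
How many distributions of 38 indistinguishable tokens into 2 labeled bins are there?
C(38+2-1, 2-1) = C(39, 1) = 39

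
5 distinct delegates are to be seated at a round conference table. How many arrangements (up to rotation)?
Circular: fix one position, arrange the rest. (5-1)! = 24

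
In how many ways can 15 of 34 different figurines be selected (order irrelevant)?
C(34,15) = 34!/(15!×19!) = 1855967520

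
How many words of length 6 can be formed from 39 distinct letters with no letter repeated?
P(39,6) = 39!/(39-6)! = 2349088560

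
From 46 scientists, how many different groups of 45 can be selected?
C(46,45) = 46!/(45!×1!) = 46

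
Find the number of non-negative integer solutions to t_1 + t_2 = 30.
C(30+2-1, 2-1) = C(31, 1) = 31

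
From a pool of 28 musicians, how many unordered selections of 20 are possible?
C(28,20) = 28!/(20!×8!) = 3108105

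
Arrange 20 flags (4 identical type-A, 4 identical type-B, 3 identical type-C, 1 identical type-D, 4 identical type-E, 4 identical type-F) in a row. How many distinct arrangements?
20! / (4! × 4! × 3! × 1! × 4! × 4!) = 1222160940000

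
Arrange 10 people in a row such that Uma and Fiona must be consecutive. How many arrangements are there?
Treat the 2 as one block: (10-2+1)! × 2! = 362880 × 2 = 725760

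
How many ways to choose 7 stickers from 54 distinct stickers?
C(54,7) = 54!/(7!×47!) = 177100560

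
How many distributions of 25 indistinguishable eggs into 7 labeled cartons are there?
C(25+7-1, 7-1) = C(31, 6) = 736281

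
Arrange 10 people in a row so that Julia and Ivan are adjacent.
Treat as block: (10-1)! × 2! = 362880 × 2 = 725760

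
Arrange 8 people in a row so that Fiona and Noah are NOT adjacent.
Total - adjacent = 8! - (8-1)!×2 = 40320 - 10080 = 30240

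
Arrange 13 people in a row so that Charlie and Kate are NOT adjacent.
Total - adjacent = 13! - (13-1)!×2 = 6227020800 - 958003200 = 5269017600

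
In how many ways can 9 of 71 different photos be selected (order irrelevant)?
C(71,9) = 71!/(9!×62!) = 74473879480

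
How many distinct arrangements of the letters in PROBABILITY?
11! / (1! × 1! × 1! × 2! × 1! × 2! × 1! × 1! × 1!) = 9979200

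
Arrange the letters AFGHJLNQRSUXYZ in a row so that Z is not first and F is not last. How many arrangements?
By inclusion-exclusion: 14! - 2×(14-1)! + (14-2)! = 87178291200 - 12454041600 + 479001600 = 75203251200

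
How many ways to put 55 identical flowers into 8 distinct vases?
C(55+8-1, 8-1) = C(62, 7) = 491796152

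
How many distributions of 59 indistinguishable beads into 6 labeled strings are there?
C(59+6-1, 6-1) = C(64, 5) = 7624512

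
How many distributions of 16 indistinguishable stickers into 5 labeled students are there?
C(16+5-1, 5-1) = C(20, 4) = 4845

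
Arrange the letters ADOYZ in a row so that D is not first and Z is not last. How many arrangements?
By inclusion-exclusion: 5! - 2×(5-1)! + (5-2)! = 120 - 48 + 6 = 78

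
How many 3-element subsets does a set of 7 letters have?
C(7,3) = 7!/(3!×4!) = 35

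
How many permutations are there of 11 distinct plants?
11! = 39916800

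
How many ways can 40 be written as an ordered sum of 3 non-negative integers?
C(40+3-1, 3-1) = C(42, 2) = 861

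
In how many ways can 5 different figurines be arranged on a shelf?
5! = 120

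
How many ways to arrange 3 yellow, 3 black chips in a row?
6! / (3! × 3!) = 20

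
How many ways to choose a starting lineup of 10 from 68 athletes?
C(68,10) = 68!/(10!×58!) = 290752384208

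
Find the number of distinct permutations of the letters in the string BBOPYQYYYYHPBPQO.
16! / (3! × 2! × 1! × 2! × 5! × 3!) = 1210809600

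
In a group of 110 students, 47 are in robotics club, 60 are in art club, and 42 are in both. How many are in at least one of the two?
|A∪B| = |A| + |B| - |A∩B| = 47 + 60 - 42 = 65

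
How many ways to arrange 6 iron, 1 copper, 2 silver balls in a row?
9! / (6! × 1! × 2!) = 252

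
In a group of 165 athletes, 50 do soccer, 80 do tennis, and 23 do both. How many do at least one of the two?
|A∪B| = |A| + |B| - |A∩B| = 50 + 80 - 23 = 107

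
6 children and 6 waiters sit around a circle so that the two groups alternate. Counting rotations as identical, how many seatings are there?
Fix one of the children: (6-1)! ways for the remaining children, × 6! ways for the waiters = 120 × 720 = 86400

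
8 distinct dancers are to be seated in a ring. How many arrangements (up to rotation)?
Circular: fix one position, arrange the rest. (8-1)! = 5040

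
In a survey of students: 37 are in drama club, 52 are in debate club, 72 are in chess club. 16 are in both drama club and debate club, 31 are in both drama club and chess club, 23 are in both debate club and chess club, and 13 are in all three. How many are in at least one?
|A∪B∪C| = 37+52+72-16-31-23+13 = 104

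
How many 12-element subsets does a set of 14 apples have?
C(14,12) = 14!/(12!×2!) = 91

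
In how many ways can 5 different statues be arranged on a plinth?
5! = 120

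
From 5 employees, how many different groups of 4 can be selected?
C(5,4) = 5!/(4!×1!) = 5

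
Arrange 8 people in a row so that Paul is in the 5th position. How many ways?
Fix one position: (8-1)! = 5040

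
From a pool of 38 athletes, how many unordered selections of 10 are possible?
C(38,10) = 38!/(10!×28!) = 472733756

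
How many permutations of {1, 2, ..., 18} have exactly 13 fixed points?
Choose the 13 fixed points C(18,13) = 8568, derange the rest: !5 = Σ_{j=0}^{5} (-1)^j·5!/j! = 120 - 120 + 60 - 20 + 5 - 1 = 44. Product = 8568 × 44 = 376992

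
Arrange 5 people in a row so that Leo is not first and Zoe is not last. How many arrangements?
By inclusion-exclusion: 5! - 2×(5-1)! + (5-2)! = 120 - 48 + 6 = 78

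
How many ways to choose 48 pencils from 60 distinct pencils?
C(60,48) = 60!/(48!×12!) = 1399358844975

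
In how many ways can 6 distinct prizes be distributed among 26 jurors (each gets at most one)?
P(26,6) = 26!/(26-6)! = 165765600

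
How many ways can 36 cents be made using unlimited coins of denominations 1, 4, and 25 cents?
Coefficient of x^36 in 1/(1-x^1) · 1/(1-x^4) · 1/(1-x^25). Case on j = number of 25-cent coins (j = 0..1); remainder r = 36 - 25j is made from {1,4} in ⌊r/4⌋+1 ways. r = 36, 11 → 10 + 3 = 13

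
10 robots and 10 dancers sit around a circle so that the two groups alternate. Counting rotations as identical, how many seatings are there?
Fix one of the robots: (10-1)! ways for the remaining robots, × 10! ways for the dancers = 362880 × 3628800 = 1316818944000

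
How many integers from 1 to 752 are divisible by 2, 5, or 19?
⌊752/2⌋+⌊752/5⌋+⌊752/19⌋ - ⌊752/10⌋-⌊752/38⌋-⌊752/95⌋ + ⌊752/190⌋ = 376+150+39 - 75-19-7 + 3 = 467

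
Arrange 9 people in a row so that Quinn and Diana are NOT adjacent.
Total - adjacent = 9! - (9-1)!×2 = 362880 - 80640 = 282240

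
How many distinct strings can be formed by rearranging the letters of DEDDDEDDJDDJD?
13! / (2! × 2! × 9!) = 4290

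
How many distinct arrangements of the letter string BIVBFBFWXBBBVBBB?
16! / (9! × 2! × 1! × 1! × 1! × 2!) = 14414400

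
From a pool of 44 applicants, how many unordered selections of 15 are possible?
C(44,15) = 44!/(15!×29!) = 229911617056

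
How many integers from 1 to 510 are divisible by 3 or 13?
⌊510/3⌋ + ⌊510/13⌋ - ⌊510/39⌋ = 170 + 39 - 13 = 196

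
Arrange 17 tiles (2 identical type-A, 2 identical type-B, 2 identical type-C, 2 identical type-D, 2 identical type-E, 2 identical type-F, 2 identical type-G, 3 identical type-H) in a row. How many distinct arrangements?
17! / (2! × 2! × 2! × 2! × 2! × 2! × 2! × 3!) = 463134672000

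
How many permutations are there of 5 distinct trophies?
5! = 120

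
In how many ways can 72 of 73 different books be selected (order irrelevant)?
C(73,72) = 73!/(72!×1!) = 73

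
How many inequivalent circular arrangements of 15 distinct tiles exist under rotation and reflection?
(15-1)!/2 = 87178291200/2 = 43589145600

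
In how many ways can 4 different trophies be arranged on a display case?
4! = 24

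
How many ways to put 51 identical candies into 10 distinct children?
C(51+10-1, 10-1) = C(60, 9) = 14783142660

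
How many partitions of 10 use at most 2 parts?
By conjugation, equals partitions of 10 into parts ≤ 2. Let r_j(i) = number of partitions of i into parts ≤ j, for i = 0..10. r_1(i) = 1 for all i; r_j(i) = r_{j-1}(i) + r_j(i-j). Rows j = 2..2: ≤2: 1 1 2 2 3 3 4 4 5 5 6. r_2(10) = 6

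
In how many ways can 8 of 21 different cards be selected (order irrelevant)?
C(21,8) = 21!/(8!×13!) = 203490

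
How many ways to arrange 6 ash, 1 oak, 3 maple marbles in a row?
10! / (6! × 1! × 3!) = 840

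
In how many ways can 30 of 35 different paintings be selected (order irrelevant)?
C(35,30) = 35!/(30!×5!) = 324632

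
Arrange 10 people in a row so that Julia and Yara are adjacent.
Treat as block: (10-1)! × 2! = 362880 × 2 = 725760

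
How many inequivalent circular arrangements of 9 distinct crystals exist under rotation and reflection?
(9-1)!/2 = 40320/2 = 20160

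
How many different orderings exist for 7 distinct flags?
7! = 5040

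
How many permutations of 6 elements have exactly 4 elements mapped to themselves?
Choose the 4 fixed points C(6,4) = 15, derange the rest: !2 = Σ_{j=0}^{2} (-1)^j·2!/j! = 2 - 2 + 1 = 1. Product = 15 × 1 = 15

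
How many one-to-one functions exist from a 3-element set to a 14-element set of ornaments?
P(14,3) = 14!/(14-3)! = 2184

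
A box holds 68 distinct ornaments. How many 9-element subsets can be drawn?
C(68,9) = 68!/(9!×59!) = 49280065120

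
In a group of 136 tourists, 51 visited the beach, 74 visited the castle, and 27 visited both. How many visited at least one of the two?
|A∪B| = |A| + |B| - |A∩B| = 51 + 74 - 27 = 98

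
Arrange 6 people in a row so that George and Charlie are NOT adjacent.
Total - adjacent = 6! - (6-1)!×2 = 720 - 240 = 480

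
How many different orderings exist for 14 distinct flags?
14! = 87178291200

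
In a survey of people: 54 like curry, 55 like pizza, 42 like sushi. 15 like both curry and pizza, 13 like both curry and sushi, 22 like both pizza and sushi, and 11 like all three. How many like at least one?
|A∪B∪C| = 54+55+42-15-13-22+11 = 112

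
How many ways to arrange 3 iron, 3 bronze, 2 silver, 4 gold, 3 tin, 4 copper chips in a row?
19! / (3! × 3! × 2! × 4! × 3! × 4!) = 488864376000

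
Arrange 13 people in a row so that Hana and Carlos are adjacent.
Treat as block: (13-1)! × 2! = 479001600 × 2 = 958003200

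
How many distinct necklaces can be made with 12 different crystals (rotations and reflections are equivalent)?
(12-1)!/2 = 39916800/2 = 19958400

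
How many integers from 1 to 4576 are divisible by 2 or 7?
⌊4576/2⌋ + ⌊4576/7⌋ - ⌊4576/14⌋ = 2288 + 653 - 326 = 2615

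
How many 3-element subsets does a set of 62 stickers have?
C(62,3) = 62!/(3!×59!) = 37820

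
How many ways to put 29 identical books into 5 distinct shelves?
C(29+5-1, 5-1) = C(33, 4) = 40920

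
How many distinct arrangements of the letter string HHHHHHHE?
8! / (1! × 7!) = 8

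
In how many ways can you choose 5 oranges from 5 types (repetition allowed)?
C(5+5-1, 5-1) = C(9, 4) = 126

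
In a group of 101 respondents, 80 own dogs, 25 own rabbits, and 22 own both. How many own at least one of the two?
|A∪B| = |A| + |B| - |A∩B| = 80 + 25 - 22 = 83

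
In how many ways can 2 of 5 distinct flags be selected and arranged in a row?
P(5,2) = 5!/(5-2)! = 20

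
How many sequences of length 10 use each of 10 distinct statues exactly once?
10! = 3628800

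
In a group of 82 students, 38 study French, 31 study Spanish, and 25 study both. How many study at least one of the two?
|A∪B| = |A| + |B| - |A∩B| = 38 + 31 - 25 = 44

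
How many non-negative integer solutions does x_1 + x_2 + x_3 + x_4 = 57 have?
C(57+4-1, 4-1) = C(60, 3) = 34220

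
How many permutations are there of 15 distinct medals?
15! = 1307674368000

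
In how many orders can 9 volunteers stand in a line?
9! = 362880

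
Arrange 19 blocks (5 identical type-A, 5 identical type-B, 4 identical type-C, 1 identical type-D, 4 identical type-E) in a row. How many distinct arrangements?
19! / (5! × 5! × 4! × 1! × 4!) = 14665931280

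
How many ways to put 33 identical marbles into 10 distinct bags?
C(33+10-1, 10-1) = C(42, 9) = 445891810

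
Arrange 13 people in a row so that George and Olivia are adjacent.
Treat as block: (13-1)! × 2! = 479001600 × 2 = 958003200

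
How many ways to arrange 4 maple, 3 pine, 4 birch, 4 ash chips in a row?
15! / (4! × 3! × 4! × 4!) = 15765750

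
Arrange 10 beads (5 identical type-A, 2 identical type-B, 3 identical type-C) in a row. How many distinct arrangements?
10! / (5! × 2! × 3!) = 2520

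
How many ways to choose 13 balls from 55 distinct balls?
C(55,13) = 55!/(13!×42!) = 1451182990950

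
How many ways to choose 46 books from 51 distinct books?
C(51,46) = 51!/(46!×5!) = 2349060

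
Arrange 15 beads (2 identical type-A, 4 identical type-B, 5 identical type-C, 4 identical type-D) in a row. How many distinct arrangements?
15! / (2! × 4! × 5! × 4!) = 9459450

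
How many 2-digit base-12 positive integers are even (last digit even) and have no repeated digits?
Last∈{0,2,4,6,8,10}. Last=0: 11. Last nonzero: 5×10×P(10,0) = 50. Total = 61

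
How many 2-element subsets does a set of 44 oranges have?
C(44,2) = 44!/(2!×42!) = 946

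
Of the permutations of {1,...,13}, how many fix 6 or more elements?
Exactly j fixed points: C(13,j)·!(13-j); sum over j ≥ 6 (derangement numbers via !m = (m-1)·(!(m-1) + !(m-2)): !0..!7 = 1, 0, 1, 2, 9, 44, 265, 1854). Σ_{j=6}^{13} C(13,j)·!(13-j) = C(13,6)·!7 + C(13,7)·!6 + C(13,8)·!5 + C(13,9)·!4 + C(13,10)·!3 + C(13,11)·!2 + C(13,12)·!1 + C(13,13)·!0 = 1716·1854 + 1716·265 + 1287·44 + 715·9 + 286·2 + 78·1 + 13·0 + 1·1 = 3699918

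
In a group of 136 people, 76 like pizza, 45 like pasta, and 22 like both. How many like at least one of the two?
|A∪B| = |A| + |B| - |A∩B| = 76 + 45 - 22 = 99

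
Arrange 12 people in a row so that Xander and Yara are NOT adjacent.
Total - adjacent = 12! - (12-1)!×2 = 479001600 - 79833600 = 399168000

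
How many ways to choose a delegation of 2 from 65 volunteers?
C(65,2) = 65!/(2!×63!) = 2080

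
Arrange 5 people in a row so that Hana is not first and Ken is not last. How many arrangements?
By inclusion-exclusion: 5! - 2×(5-1)! + (5-2)! = 120 - 48 + 6 = 78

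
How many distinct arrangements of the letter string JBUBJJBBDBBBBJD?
15! / (8! × 2! × 4! × 1!) = 675675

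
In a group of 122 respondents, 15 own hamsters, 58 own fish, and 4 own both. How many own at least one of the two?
|A∪B| = |A| + |B| - |A∩B| = 15 + 58 - 4 = 69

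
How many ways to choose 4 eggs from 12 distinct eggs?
C(12,4) = 12!/(4!×8!) = 495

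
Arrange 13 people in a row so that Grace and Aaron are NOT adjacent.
Total - adjacent = 13! - (13-1)!×2 = 6227020800 - 958003200 = 5269017600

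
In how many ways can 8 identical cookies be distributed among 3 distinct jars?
C(8+3-1, 3-1) = C(10, 2) = 45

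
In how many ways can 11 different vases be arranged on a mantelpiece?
11! = 39916800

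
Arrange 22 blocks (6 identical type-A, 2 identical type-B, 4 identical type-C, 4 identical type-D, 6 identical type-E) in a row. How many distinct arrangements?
22! / (6! × 2! × 4! × 4! × 6!) = 1882127847600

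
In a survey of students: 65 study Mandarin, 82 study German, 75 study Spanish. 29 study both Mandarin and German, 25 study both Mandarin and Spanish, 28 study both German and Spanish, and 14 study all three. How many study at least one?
|A∪B∪C| = 65+82+75-29-25-28+14 = 154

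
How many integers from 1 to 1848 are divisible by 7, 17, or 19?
⌊1848/7⌋+⌊1848/17⌋+⌊1848/19⌋ - ⌊1848/119⌋-⌊1848/133⌋-⌊1848/323⌋ + ⌊1848/2261⌋ = 264+108+97 - 15-13-5 + 0 = 436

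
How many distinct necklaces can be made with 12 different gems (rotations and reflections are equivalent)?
(12-1)!/2 = 39916800/2 = 19958400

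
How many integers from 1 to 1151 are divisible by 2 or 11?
⌊1151/2⌋ + ⌊1151/11⌋ - ⌊1151/22⌋ = 575 + 104 - 52 = 627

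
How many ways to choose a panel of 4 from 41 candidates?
C(41,4) = 41!/(4!×37!) = 101270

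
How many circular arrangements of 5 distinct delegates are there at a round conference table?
Circular: fix one position, arrange the rest. (5-1)! = 24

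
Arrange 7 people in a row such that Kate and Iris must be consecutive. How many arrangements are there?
Treat the 2 as one block: (7-2+1)! × 2! = 720 × 2 = 1440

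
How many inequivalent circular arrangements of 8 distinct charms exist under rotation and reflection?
(8-1)!/2 = 5040/2 = 2520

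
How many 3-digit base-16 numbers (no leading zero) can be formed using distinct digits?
First digit: 15 choices (nonzero). Then descending: 15 × 15 × 14 = 3150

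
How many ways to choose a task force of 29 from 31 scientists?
C(31,29) = 31!/(29!×2!) = 465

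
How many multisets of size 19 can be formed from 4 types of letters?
C(19+4-1, 4-1) = C(22, 3) = 1540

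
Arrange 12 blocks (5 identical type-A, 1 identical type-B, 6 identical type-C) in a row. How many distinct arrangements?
12! / (5! × 1! × 6!) = 5544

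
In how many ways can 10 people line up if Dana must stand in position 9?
Fix one position: (10-1)! = 362880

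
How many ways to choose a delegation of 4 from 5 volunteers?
C(5,4) = 5!/(4!×1!) = 5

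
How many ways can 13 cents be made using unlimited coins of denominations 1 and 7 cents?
Coefficient of x^13 in 1/(1-x^1) · 1/(1-x^7). Use j coins of 7 for j = 0..⌊13/7⌋ = 1, the rest in 1s: 1 + 1 = 2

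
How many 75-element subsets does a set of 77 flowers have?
C(77,75) = 77!/(75!×2!) = 2926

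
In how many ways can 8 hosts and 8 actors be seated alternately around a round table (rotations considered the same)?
Fix one of the hosts: (8-1)! ways for the remaining hosts, × 8! ways for the actors = 5040 × 40320 = 203212800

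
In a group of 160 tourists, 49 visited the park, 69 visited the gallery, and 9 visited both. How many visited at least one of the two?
|A∪B| = |A| + |B| - |A∩B| = 49 + 69 - 9 = 109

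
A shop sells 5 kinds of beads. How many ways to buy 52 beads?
C(52+5-1, 5-1) = C(56, 4) = 367290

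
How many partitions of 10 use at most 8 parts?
By conjugation, equals partitions of 10 into parts ≤ 8. Let r_j(i) = number of partitions of i into parts ≤ j, for i = 0..10. r_1(i) = 1 for all i; r_j(i) = r_{j-1}(i) + r_j(i-j). Rows j = 2..8: ≤2: 1 1 2 2 3 3 4 4 5 5 6; ≤3: 1 1 2 3 4 5 7 8 10 12 14; ≤4: 1 1 2 3 5 6 9 11 15 18 23; ≤5: 1 1 2 3 5 7 10 13 18 23 30; ≤6: 1 1 2 3 5 7 11 14 20 26 35; ≤7: 1 1 2 3 5 7 11 15 21 28 38; ≤8: 1 1 2 3 5 7 11 15 22 29 40. r_8(10) = 40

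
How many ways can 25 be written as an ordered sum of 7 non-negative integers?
C(25+7-1, 7-1) = C(31, 6) = 736281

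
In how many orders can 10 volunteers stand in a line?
10! = 3628800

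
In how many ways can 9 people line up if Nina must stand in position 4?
Fix one position: (9-1)! = 40320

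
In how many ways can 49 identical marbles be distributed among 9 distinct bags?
C(49+9-1, 9-1) = C(57, 8) = 1652411475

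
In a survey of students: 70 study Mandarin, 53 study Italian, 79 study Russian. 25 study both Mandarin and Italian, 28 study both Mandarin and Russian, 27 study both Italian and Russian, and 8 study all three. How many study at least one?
|A∪B∪C| = 70+53+79-25-28-27+8 = 130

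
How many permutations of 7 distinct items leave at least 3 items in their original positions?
Exactly j fixed points: C(7,j)·!(7-j); sum over j ≥ 3 (derangement numbers via !m = (m-1)·(!(m-1) + !(m-2)): !0..!4 = 1, 0, 1, 2, 9). Σ_{j=3}^{7} C(7,j)·!(7-j) = C(7,3)·!4 + C(7,4)·!3 + C(7,5)·!2 + C(7,6)·!1 + C(7,7)·!0 = 35·9 + 35·2 + 21·1 + 7·0 + 1·1 = 407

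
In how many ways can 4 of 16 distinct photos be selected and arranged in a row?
P(16,4) = 16!/(16-4)! = 43680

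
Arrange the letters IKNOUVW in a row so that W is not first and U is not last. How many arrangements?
By inclusion-exclusion: 7! - 2×(7-1)! + (7-2)! = 5040 - 1440 + 120 = 3720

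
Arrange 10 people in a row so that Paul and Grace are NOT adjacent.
Total - adjacent = 10! - (10-1)!×2 = 3628800 - 725760 = 2903040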